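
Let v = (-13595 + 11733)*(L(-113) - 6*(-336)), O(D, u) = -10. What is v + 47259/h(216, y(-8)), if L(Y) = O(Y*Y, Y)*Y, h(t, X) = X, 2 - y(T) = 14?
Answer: -23447161/4 ≈ -5.8618e+6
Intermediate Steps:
y(T) = -12 (y(T) = 2 - 1*14 = 2 - 14 = -12)
L(Y) = -10*Y
v = -5857852 (v = (-13595 + 11733)*(-10*(-113) - 6*(-336)) = -1862*(1130 + 2016) = -1862*3146 = -5857852)
v + 47259/h(216, y(-8)) = -5857852 + 47259/(-12) = -5857852 + 47259*(-1/12) = -5857852 - 15753/4 = -23447161/4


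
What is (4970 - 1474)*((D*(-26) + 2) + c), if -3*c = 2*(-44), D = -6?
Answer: 1964752/3 ≈ 6.5492e+5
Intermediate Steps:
c = 88/3 (c = -2*(-44)/3 = -⅓*(-88) = 88/3 ≈ 29.333)
(4970 - 1474)*((D*(-26) + 2) + c) = (4970 - 1474)*((-6*(-26) + 2) + 88/3) = 3496*((156 + 2) + 88/3) = 3496*(158 + 88/3) = 3496*(562/3) = 1964752/3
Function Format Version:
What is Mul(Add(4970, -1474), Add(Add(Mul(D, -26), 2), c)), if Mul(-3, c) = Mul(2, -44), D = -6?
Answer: Rational(1964752, 3) ≈ 6.5492e+5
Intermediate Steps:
c = Rational(88, 3) (c = Mul(Rational(-1, 3), Mul(2, -44)) = Mul(Rational(-1, 3), -88) = Rational(88, 3) ≈ 29.333)
Mul(Add(4970, -1474), Add(Add(Mul(D, -26), 2), c)) = Mul(Add(4970, -1474), Add(Add(Mul(-6, -26), 2), Rational(88, 3))) = Mul(3496, Add(Add(156, 2), Rational(88, 3))) = Mul(3496, Add(158, Rational(88, 3))) = Mul(3496, Rational(562, 3)) = Rational(1964752, 3)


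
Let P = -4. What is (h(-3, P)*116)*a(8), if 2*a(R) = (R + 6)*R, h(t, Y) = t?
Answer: -19488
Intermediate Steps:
a(R) = R*(6 + R)/2 (a(R) = ((R + 6)*R)/2 = ((6 + R)*R)/2 = (R*(6 + R))/2 = R*(6 + R)/2)
(h(-3, P)*116)*a(8) = (-3*116)*((½)*8*(6 + 8)) = -174*8*14 = -348*56 = -19488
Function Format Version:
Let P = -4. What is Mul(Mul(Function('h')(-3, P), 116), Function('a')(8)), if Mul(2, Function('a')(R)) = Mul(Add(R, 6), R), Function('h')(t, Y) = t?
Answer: -19488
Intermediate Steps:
Function('a')(R) = Mul(Rational(1, 2), R, Add(6, R)) (Function('a')(R) = Mul(Rational(1, 2), Mul(Add(R, 6), R)) = Mul(Rational(1, 2), Mul(Add(6, R), R)) = Mul(Rational(1, 2), Mul(R, Add(6, R))) = Mul(Rational(1, 2), R, Add(6, R)))
Mul(Mul(Function('h')(-3, P), 116), Function('a')(8)) = Mul(Mul(-3, 116), Mul(Rational(1, 2), 8, Add(6, 8))) = Mul(-348, Mul(Rational(1, 2), 8, 14)) = Mul(-348, 56) = -19488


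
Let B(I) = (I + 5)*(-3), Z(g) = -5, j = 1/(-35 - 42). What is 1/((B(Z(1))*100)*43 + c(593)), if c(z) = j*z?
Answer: -77/593 ≈ -0.12985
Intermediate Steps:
j = -1/77 (j = 1/(-77) = -1/77 ≈ -0.012987)
B(I) = -15 - 3*I (B(I) = (5 + I)*(-3) = -15 - 3*I)
c(z) = -z/77
1/((B(Z(1))*100)*43 + c(593)) = 1/(((-15 - 3*(-5))*100)*43 - 1/77*593) = 1/(((-15 + 15)*100)*43 - 593/77) = 1/((0*100)*43 - 593/77) = 1/(0*43 - 593/77) = 1/(0 - 593/77) = 1/(-593/77) = -77/593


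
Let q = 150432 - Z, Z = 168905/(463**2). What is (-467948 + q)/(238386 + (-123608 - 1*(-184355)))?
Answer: -68065756309/64124842077 ≈ -1.0615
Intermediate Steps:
Z = 168905/214369 ≈ 0.78792
q = 32247788503/214369 (q = 150432 - 1*168905/214369 = 150432 - 168905/214369 = 32247788503/214369 ≈ 1.5043e+5)
(-467948 + q)/(238386 + (-123608 - 1*(-184355))) = (-467948 + 32247788503/214369)/(238386 + (-123608 - 1*(-184355))) = -68065756309/(214369*(238386 + (-123608 + 184355))) = -68065756309/(214369*(238386 + 60747)) = -68065756309/214369/299133 = -68065756309/214369*1/299133 = -68065756309/64124842077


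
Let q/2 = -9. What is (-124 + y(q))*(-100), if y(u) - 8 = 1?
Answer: 11500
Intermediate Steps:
q = -18 (q = 2*(-9) = -18)
y(u) = 9 (y(u) = 8 + 1 = 9)
(-124 + y(q))*(-100) = (-124 + 9)*(-100) = -115*(-100) = 11500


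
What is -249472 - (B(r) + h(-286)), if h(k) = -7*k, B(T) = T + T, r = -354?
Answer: -250766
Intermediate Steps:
B(T) = 2*T
-249472 - (B(r) + h(-286)) = -249472 - (2*(-354) - 7*(-286)) = -249472 - (-708 + 2002) = -249472 - 1*1294 = -249472 - 1294 = -250766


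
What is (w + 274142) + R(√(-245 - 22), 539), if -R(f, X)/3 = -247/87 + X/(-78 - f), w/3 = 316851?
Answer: 2592739388/2117 - 539*I*√267/2117 ≈ 1.2247e+6 - 4.1603*I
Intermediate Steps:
w = 950553 (w = 3*316851 = 950553)
R(f, X) = 247/29 - 3*X/(-78 - f) (R(f, X) = -3*(-247/87 + X/(-78 - f)) = 247/29 - 3*X/(-78 - f))
(w + 274142) + R(√(-245 - 22), 539) = (950553 + 274142) + (19266 + 87*539 + 247*√(-245 - 22))/(29*(78 + √(-245 - 22))) = 1224695 + (19266 + 46893 + 247*√(-267))/(29*(78 + √(-267))) = 1224695 + (19266 + 46893 + 247*(I*√267))/(29*(78 + I*√267)) = 1224695 + (19266 + 46893 + 247*I*√267)/(29*(78 + I*√267)) = 1224695 + (66159 + 247*I*√267)/(29*(78 + I*√267))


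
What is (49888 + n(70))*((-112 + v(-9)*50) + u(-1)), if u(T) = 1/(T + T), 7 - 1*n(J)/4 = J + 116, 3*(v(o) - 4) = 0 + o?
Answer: -3073250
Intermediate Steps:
v(o) = 4 + o/3 (v(o) = 4 + (0 + o)/3 = 4 + o/3)
n(J) = -436 - 4*J (n(J) = 28 - 4*(J + 116) = 28 - 4*(116 + J) = 28 + (-464 - 4*J) = -436 - 4*J)
u(T) = 1/(2*T)
(49888 + n(70))*((-112 + v(-9)*50) + u(-1)) = (49888 + (-436 - 4*70))*((-112 + (4 + (⅓)*(-9))*50) + (½)/(-1)) = (49888 + (-436 - 280))*((-112 + (4 - 3)*50) + (½)*(-1)) = (49888 - 716)*((-112 + 1*50) - ½) = 49172*((-112 + 50) - ½) = 49172*(-62 - ½) = 49172*(-125/2) = -3073250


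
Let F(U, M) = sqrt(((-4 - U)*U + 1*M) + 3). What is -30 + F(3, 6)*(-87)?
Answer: -30 - 174*I*sqrt(3) ≈ -30.0 - 301.38*I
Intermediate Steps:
F(U, M) = sqrt(3 + M + U*(-4 - U)) (F(U, M) = sqrt((U*(-4 - U) + M) + 3) = sqrt((M + U*(-4 - U)) + 3) = sqrt(3 + M + U*(-4 - U)))
-30 + F(3, 6)*(-87) = -30 + sqrt(3 + 6 - 1*3**2 - 4*3)*(-87) = -30 + sqrt(3 + 6 - 1*9 - 12)*(-87) = -30 + sqrt(3 + 6 - 9 - 12)*(-87) = -30 + sqrt(-12)*(-87) = -30 + (2*I*sqrt(3))*(-87) = -30 - 174*I*sqrt(3)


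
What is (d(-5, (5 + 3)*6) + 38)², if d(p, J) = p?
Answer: 1089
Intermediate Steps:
(d(-5, (5 + 3)*6) + 38)² = (-5 + 38)² = 33² = 1089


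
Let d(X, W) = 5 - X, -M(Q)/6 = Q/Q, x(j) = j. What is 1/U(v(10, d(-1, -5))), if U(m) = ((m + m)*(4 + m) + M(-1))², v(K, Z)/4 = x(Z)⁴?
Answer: 1/2893275669915684 ≈ 3.4563e-16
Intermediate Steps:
M(Q) = -6 (M(Q) = -6*Q/Q = -6*1 = -6)
v(K, Z) = 4*Z⁴
U(m) = (-6 + 2*m*(4 + m))² (U(m) = ((m + m)*(4 + m) - 6)² = ((2*m)*(4 + m) - 6)² = (2*m*(4 + m) - 6)² = (-6 + 2*m*(4 + m))²)
1/U(v(10, d(-1, -5))) = 1/(4*(-3 + (4*(5 - 1*(-1))⁴)² + 4*(4*(5 - 1*(-1))⁴))²) = 1/(4*(-3 + (4*(5 + 1)⁴)² + 4*(4*(5 + 1)⁴))²) = 1/(4*(-3 + (4*6⁴)² + 4*(4*6⁴))²) = 1/(4*(-3 + (4*1296)² + 4*(4*1296))²) = 1/(4*(-3 + 5184² + 4*5184)²) = 1/(4*(-3 + 26873856 + 20736)²) = 1/(4*26894589²) = 1/(4*723318917478921) = 1/2893275669915684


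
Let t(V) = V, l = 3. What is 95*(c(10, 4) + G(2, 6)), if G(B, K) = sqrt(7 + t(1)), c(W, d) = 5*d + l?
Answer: 2185 + 190*sqrt(2) ≈ 2453.7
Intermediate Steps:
c(W, d) = 3 + 5*d (c(W, d) = 5*d + 3 = 3 + 5*d)
G(B, K) = 2*sqrt(2) (G(B, K) = sqrt(7 + 1) = sqrt(8) = 2*sqrt(2))
95*(c(10, 4) + G(2, 6)) = 95*((3 + 5*4) + 2*sqrt(2)) = 95*((3 + 20) + 2*sqrt(2)) = 95*(23 + 2*sqrt(2)) = 2185 + 190*sqrt(2)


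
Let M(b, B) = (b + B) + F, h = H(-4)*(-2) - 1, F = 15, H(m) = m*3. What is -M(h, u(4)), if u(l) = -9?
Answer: -29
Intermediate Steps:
H(m) = 3*m
h = 23 (h = (3*(-4))*(-2) - 1 = -12*(-2) - 1 = 24 - 1 = 23)
M(b, B) = 15 + B + b (M(b, B) = (b + B) + 15 = (B + b) + 15 = 15 + B + b)
-M(h, u(4)) = -(15 - 9 + 23) = -1*29 = -29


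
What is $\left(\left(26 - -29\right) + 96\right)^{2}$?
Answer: $22801$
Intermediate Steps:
$\left(\left(26 - -29\right) + 96\right)^{2} = \left(\left(26 + 29\right) + 96\right)^{2} = \left(55 + 96\right)^{2} = 151^{2} = 22801$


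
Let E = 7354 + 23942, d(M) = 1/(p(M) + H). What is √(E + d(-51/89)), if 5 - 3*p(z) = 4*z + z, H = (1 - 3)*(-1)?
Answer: 3*√5295166806/1234 ≈ 176.91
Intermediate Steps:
H = 2 (H = -2*(-1) = 2)
p(z) = 5/3 - 5*z/3 (p(z) = 5/3 - (4*z + z)/3 = 5/3 - 5*z/3)
d(M) = 1/(11/3 - 5*M/3) (d(M) = 1/((5/3 - 5*M/3) + 2) = 1/(11/3 - 5*M/3))
E = 31296
√(E + d(-51/89)) = √(31296 - 3/(-11 + 5*(-51/89))) = √(31296 - 3/(-11 - 255/89)) = √(31296 - 3/(-1234/89)) = √(31296 - 3*(-89/1234)) = √(31296 + 267/1234) = √(38619531/1234) = 3*√5295166806/1234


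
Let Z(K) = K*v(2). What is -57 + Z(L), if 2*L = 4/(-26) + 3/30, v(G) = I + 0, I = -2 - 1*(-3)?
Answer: -14827/260 ≈ -57.027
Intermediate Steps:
I = 1 (I = -2 + 3 = 1)
v(G) = 1 (v(G) = 1 + 0 = 1)
L = -7/260 (L = (4/(-26) + 3/30)/2 = (4*(-1/26) + 3*(1/30))/2 = (-2/13 + 1/10)/2 = (1/2)*(-7/130) = -7/260 ≈ -0.026923)
Z(K) = K (Z(K) = K*1 = K)
-57 + Z(L) = -57 - 7/260 = -14827/260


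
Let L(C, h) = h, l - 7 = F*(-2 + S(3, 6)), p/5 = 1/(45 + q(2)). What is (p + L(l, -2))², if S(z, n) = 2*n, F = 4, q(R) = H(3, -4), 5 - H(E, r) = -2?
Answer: 9801/2704 ≈ 3.6246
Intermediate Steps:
H(E, r) = 7 (H(E, r) = 5 - 1*(-2) = 5 + 2 = 7)
q(R) = 7
p = 5/52 (p = 5/(45 + 7) = 5/52 ≈ 0.096154)
l = 47 (l = 7 + 4*(-2 + 2*6) = 7 + 4*(-2 + 12) = 7 + 4*10 = 7 + 40 = 47)
(p + L(l, -2))² = (5/52 - 2)² = (-99/52)² = 9801/2704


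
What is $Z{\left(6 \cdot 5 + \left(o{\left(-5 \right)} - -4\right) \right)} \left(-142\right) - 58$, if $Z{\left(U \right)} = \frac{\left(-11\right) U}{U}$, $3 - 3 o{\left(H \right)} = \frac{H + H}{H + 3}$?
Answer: $1504$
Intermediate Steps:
$o{\left(H \right)} = 1 - \frac{2 H}{3 \left(3 + H\right)}$ ($o{\left(H \right)} = 1 - \frac{\left(H + H\right) \frac{1}{H + 3}}{3} = 1 - \frac{2 H \frac{1}{3 + H}}{3} = 1 - \frac{2 H}{3 \left(3 + H\right)}$)
$Z{\left(U \right)} = -11$
$Z{\left(6 \cdot 5 + \left(o{\left(-5 \right)} - -4\right) \right)} \left(-142\right) - 58 = \left(-11\right) \left(-142\right) - 58 = 1562 - 58 = 1504$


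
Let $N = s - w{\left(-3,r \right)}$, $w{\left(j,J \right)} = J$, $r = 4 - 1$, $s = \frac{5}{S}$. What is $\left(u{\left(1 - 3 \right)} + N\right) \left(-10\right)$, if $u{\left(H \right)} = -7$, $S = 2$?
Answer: $75$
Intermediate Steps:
$s = \frac{5}{2} \approx 2.5$
$r = 3$
$N = - \frac{1}{2}$ ($N = \frac{5}{2} - 3 = - \frac{1}{2} \approx -0.5$)
$\left(u{\left(1 - 3 \right)} + N\right) \left(-10\right) = \left(-7 - \frac{1}{2}\right) \left(-10\right) = \left(- \frac{15}{2}\right) \left(-10\right) = 75$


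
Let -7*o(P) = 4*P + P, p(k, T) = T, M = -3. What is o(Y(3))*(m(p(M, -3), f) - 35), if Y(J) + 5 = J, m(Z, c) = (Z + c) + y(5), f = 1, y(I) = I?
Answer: -320/7 ≈ -45.714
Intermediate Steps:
m(Z, c) = 5 + Z + c (m(Z, c) = (Z + c) + 5 = 5 + Z + c)
Y(J) = -5 + J
o(P) = -5*P/7 (o(P) = -(4*P + P)/7 = -5*P/7)
o(Y(3))*(m(p(M, -3), f) - 35) = (-5*(-5 + 3)/7)*((5 - 3 + 1) - 35) = (-5/7*(-2))*(3 - 35) = (10/7)*(-32) = -320/7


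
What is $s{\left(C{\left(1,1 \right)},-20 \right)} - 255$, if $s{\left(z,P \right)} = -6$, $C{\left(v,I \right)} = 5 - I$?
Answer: $-261$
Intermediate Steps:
$s{\left(C{\left(1,1 \right)},-20 \right)} - 255 = -6 - 255 = -261$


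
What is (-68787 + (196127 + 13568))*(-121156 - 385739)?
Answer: -71425560660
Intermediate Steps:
(-68787 + (196127 + 13568))*(-121156 - 385739) = (-68787 + 209695)*(-506895) = 140908*(-506895) = -71425560660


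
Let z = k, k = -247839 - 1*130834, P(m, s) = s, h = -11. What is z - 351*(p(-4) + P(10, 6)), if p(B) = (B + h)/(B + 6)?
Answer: -756293/2 ≈ -3.7815e+5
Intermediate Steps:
p(B) = (-11 + B)/(6 + B) (p(B) = (B - 11)/(B + 6) = (-11 + B)/(6 + B))
k = -378673 (k = -247839 - 130834 = -378673)
z = -378673
z - 351*(p(-4) + P(10, 6)) = -378673 - 351*((-11 - 4)/(6 - 4) + 6) = -378673 - 351*(-15/2 + 6) = -378673 - 351*(-3)/2 = -378673 - 1*(-1053/2) = -378673 + 1053/2 = -756293/2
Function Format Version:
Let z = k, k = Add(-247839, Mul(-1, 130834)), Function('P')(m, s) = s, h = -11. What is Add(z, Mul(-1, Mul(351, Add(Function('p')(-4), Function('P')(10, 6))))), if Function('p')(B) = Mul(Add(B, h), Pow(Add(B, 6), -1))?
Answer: Rational(-756293, 2) ≈ -3.7815e+5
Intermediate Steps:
Function('p')(B) = Mul(Pow(Add(6, B), -1), Add(-11, B)) (Function('p')(B) = Mul(Add(B, -11), Pow(Add(B, 6), -1)) = Mul(Add(-11, B), Pow(Add(6, B), -1)) = Mul(Pow(Add(6, B), -1), Add(-11, B)))
k = -378673 (k = Add(-247839, -130834) = -378673)
z = -378673
Add(z, Mul(-1, Mul(351, Add(Function('p')(-4), Function('P')(10, 6))))) = Add(-378673, Mul(-1, Mul(351, Add(Mul(Pow(Add(6, -4), -1), Add(-11, -4)), 6)))) = Add(-378673, Mul(-1, Mul(351, Add(Mul(Pow(2, -1), -15), 6)))) = Add(-378673, Mul(-1, Mul(351, Add(Mul(Rational(1, 2), -15), 6)))) = Add(-378673, Mul(-1, Mul(351, Add(Rational(-15, 2), 6)))) = Add(-378673, Mul(-1, Mul(351, Rational(-3, 2)))) = Add(-378673, Mul(-1, Rational(-1053, 2))) = Add(-378673, Rational(1053, 2)) = Rational(-756293, 2)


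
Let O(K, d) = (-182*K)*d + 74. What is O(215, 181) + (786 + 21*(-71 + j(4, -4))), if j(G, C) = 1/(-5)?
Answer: -35415826/5 ≈ -7.0832e+6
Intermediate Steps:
j(G, C) = -⅕
O(K, d) = 74 - 182*K*d (O(K, d) = -182*K*d + 74 = 74 - 182*K*d)
O(215, 181) + (786 + 21*(-71 + j(4, -4))) = (74 - 182*215*181) + (786 + 21*(-71 - ⅕)) = (74 - 7082530) + (786 + 21*(-356/5)) = -7082456 + (786 - 7476/5) = -7082456 - 3546/5 = -35415826/5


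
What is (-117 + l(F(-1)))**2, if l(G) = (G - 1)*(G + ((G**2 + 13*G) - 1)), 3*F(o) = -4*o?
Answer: 8904256/729 ≈ 12214.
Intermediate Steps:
F(o) = -4*o/3 (F(o) = (-4*o)/3 = -4*o/3)
l(G) = (-1 + G)*(-1 + G**2 + 14*G) (l(G) = (-1 + G)*(G + (-1 + G**2 + 13*G)) = (-1 + G)*(-1 + G**2 + 14*G))
(-117 + l(F(-1)))**2 = (-117 + (1 + (-4/3*(-1))**3 - (-20)*(-1) + 13*(-4/3*(-1))**2))**2 = (-117 + (1 + (4/3)**3 - 15*4/3 + 13*(4/3)**2))**2 = (-117 + (1 + 64/27 - 20 + 13*(16/9)))**2 = (-117 + (1 + 64/27 - 20 + 208/9))**2 = (-117 + 175/27)**2 = (-2984/27)**2 = 8904256/729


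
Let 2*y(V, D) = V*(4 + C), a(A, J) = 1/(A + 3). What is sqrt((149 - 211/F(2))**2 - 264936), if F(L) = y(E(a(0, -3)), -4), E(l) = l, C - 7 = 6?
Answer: I*sqrt(74961215)/17 ≈ 509.29*I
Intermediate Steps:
C = 13 (C = 7 + 6 = 13)
a(A, J) = 1/(3 + A)
y(V, D) = 17*V/2 (y(V, D) = (V*(4 + 13))/2 = (V*17)/2 = (17*V)/2 = 17*V/2)
F(L) = 17/6 (F(L) = 17/(2*(3 + 0)) = (17/2)/3 = (17/2)*(1/3) = 17/6)
sqrt((149 - 211/F(2))**2 - 264936) = sqrt((149 - 211/17/6)**2 - 264936) = sqrt((149 - 211*6/17)**2 - 264936) = sqrt((149 - 1266/17)**2 - 264936) = sqrt((1267/17)**2 - 264936) = sqrt(1605289/289 - 264936) = sqrt(-74961215/289) = I*sqrt(74961215)/17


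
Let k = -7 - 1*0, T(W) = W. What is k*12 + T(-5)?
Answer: -89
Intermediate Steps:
k = -7 (k = -7 + 0 = -7)
k*12 + T(-5) = -7*12 - 5 = -84 - 5 = -89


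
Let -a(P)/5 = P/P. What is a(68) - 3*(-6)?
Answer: 13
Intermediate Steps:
a(P) = -5 (a(P) = -5*P/P = -5*1 = -5)
a(68) - 3*(-6) = -5 - 3*(-6) = -5 + 18 = 13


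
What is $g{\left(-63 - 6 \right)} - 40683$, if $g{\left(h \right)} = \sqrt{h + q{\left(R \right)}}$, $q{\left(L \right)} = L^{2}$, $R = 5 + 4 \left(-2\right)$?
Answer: $-40683 + 2 i \sqrt{15} \approx -40683.0 + 7.746 i$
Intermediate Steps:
$R = -3$ ($R = 5 - 8 = -3$)
$g{\left(h \right)} = \sqrt{9 + h}$ ($g{\left(h \right)} = \sqrt{h + \left(-3\right)^{2}} = \sqrt{h + 9} = \sqrt{9 + h}$)
$g{\left(-63 - 6 \right)} - 40683 = \sqrt{9 - 69} - 40683 = \sqrt{-60} - 40683 = 2 i \sqrt{15} - 40683 = -40683 + 2 i \sqrt{15}$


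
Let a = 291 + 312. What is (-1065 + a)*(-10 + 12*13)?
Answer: -67452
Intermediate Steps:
a = 603
(-1065 + a)*(-10 + 12*13) = (-1065 + 603)*(-10 + 12*13) = -462*(-10 + 156) = -462*146 = -67452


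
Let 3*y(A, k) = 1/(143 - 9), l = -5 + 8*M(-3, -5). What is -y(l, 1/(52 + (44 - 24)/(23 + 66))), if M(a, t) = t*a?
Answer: -1/402 ≈ -0.0024876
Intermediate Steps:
M(a, t) = a*t
l = 115 (l = -5 + 8*(-3*(-5)) = -5 + 8*15 = -5 + 120 = 115)
y(A, k) = 1/402 (y(A, k) = 1/(3*(143 - 9)) = (⅓)/134 = (⅓)*(1/134) = 1/402)
-y(l, 1/(52 + (44 - 24)/(23 + 66))) = -1*1/402 = -1/402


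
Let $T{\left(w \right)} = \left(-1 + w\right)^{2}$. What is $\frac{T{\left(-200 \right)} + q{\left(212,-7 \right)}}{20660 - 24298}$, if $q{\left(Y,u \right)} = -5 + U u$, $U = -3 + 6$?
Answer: $- \frac{2375}{214} \approx -11.098$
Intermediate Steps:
$U = 3$
$q{\left(Y,u \right)} = -5 + 3 u$
$\frac{T{\left(-200 \right)} + q{\left(212,-7 \right)}}{20660 - 24298} = \frac{\left(-1 - 200\right)^{2} + \left(-5 + 3 \left(-7\right)\right)}{20660 - 24298} = \frac{\left(-201\right)^{2} - 26}{-3638} = \left(40401 - 26\right) \left(- \frac{1}{3638}\right) = 40375 \left(- \frac{1}{3638}\right) = - \frac{2375}{214}$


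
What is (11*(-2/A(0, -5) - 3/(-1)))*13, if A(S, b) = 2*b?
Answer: 2288/5 ≈ 457.60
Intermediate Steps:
(11*(-2/A(0, -5) - 3/(-1)))*13 = (11*(-2/(2*(-5)) - 3/(-1)))*13 = (11*(-2/(-10) - 3*(-1)))*13 = (11*(-2*(-⅒) + 3))*13 = (11*(⅕ + 3))*13 = (11*(16/5))*13 = (176/5)*13 = 2288/5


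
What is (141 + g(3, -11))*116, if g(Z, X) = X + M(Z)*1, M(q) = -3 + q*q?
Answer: 15776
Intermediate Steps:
M(q) = -3 + q²
g(Z, X) = -3 + X + Z² (g(Z, X) = X + (-3 + Z²)*1 = X + (-3 + Z²) = -3 + X + Z²)
(141 + g(3, -11))*116 = (141 + (-3 - 11 + 3²))*116 = (141 + (-3 - 11 + 9))*116 = (141 - 5)*116 = 136*116 = 15776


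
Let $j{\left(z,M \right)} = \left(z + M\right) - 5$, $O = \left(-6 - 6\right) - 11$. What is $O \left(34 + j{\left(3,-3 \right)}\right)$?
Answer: $-667$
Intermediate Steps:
$O = -23$ ($O = \left(-6 - 6\right) - 11 = -12 - 11 = -23$)
$j{\left(z,M \right)} = -5 + M + z$ ($j{\left(z,M \right)} = \left(M + z\right) - 5 = -5 + M + z$)
$O \left(34 + j{\left(3,-3 \right)}\right) = - 23 \left(34 - 5\right) = \left(-23\right) 29 = -667$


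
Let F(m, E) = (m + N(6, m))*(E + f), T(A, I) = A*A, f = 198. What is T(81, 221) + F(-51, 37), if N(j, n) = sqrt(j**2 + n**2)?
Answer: -5424 + 705*sqrt(293) ≈ 6643.7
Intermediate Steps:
T(A, I) = A**2
F(m, E) = (198 + E)*(m + sqrt(36 + m**2)) (F(m, E) = (m + sqrt(6**2 + m**2))*(E + 198) = (m + sqrt(36 + m**2))*(198 + E) = (198 + E)*(m + sqrt(36 + m**2)))
T(81, 221) + F(-51, 37) = 81**2 + (198*(-51) + 198*sqrt(36 + (-51)**2) + 37*(-51) + 37*sqrt(36 + (-51)**2)) = 6561 + (-10098 + 198*sqrt(36 + 2601) - 1887 + 37*sqrt(36 + 2601)) = 6561 + (-10098 + 198*sqrt(2637) - 1887 + 37*sqrt(2637)) = 6561 + (-10098 + 198*(3*sqrt(293)) - 1887 + 37*(3*sqrt(293))) = 6561 + (-10098 + 594*sqrt(293) - 1887 + 111*sqrt(293)) = 6561 + (-11985 + 705*sqrt(293)) = -5424 + 705*sqrt(293)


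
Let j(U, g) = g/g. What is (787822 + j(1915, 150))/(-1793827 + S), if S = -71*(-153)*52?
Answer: -787823/1228951 ≈ -0.64105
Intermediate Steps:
j(U, g) = 1
S = 564876 (S = 10863*52 = 564876)
(787822 + j(1915, 150))/(-1793827 + S) = (787822 + 1)/(-1793827 + 564876) = 787823/(-1228951) = 787823*(-1/1228951) = -787823/1228951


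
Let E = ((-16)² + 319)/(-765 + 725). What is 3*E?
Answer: -345/8 ≈ -43.125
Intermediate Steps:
E = -115/8 (E = (256 + 319)/(-40) = 575*(-1/40) = -115/8 ≈ -14.375)
3*E = 3*(-115/8) = -345/8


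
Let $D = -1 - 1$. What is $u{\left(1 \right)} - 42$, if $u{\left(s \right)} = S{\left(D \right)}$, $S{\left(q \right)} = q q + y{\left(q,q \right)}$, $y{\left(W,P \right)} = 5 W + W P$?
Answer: $-44$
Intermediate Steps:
$y{\left(W,P \right)} = 5 W + P W$
$D = -2$ ($D = -1 - 1 = -2$)
$S{\left(q \right)} = q^{2} + q \left(5 + q\right)$ ($S{\left(q \right)} = q q + q \left(5 + q\right) = q^{2} + q \left(5 + q\right)$)
$u{\left(s \right)} = -2$ ($u{\left(s \right)} = - 2 \left(5 + 2 \left(-2\right)\right) = - 2 \left(5 - 4\right) = \left(-2\right) 1 = -2$)
$u{\left(1 \right)} - 42 = -2 - 42 = -44$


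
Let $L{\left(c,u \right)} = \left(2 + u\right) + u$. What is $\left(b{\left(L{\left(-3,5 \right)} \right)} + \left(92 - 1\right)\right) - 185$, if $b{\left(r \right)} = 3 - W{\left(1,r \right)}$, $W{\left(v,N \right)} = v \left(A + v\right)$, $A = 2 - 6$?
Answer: $-88$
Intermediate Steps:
$L{\left(c,u \right)} = 2 + 2 u$
$A = -4$ ($A = 2 - 6 = -4$)
$W{\left(v,N \right)} = v \left(-4 + v\right)$
$b{\left(r \right)} = 6$ ($b{\left(r \right)} = 3 - 1 \left(-4 + 1\right) = 3 - 1 \left(-3\right) = 3 - -3 = 3 + 3 = 6$)
$\left(b{\left(L{\left(-3,5 \right)} \right)} + \left(92 - 1\right)\right) - 185 = \left(6 + \left(92 - 1\right)\right) - 185 = \left(6 + 91\right) - 185 = 97 - 185 = -88$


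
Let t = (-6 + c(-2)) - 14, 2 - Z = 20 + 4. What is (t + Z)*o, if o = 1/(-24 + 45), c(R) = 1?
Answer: -41/21 ≈ -1.9524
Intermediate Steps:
Z = -22 (Z = 2 - (20 + 4) = 2 - 1*24 = 2 - 24 = -22)
o = 1/21 ≈ 0.047619
t = -19 (t = (-6 + 1) - 14 = -5 - 14 = -19)
(t + Z)*o = (-19 - 22)*(1/21) = -41*1/21 = -41/21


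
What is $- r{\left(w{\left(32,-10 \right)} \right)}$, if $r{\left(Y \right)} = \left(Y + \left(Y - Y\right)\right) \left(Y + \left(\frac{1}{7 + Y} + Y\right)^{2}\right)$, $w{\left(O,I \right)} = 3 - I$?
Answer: $- \frac{953173}{400} \approx -2382.9$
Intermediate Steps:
$r{\left(Y \right)} = Y \left(Y + \left(Y + \frac{1}{7 + Y}\right)^{2}\right)$ ($r{\left(Y \right)} = \left(Y + 0\right) \left(Y + \left(Y + \frac{1}{7 + Y}\right)^{2}\right) = Y \left(Y + \left(Y + \frac{1}{7 + Y}\right)^{2}\right)$)
$- r{\left(w{\left(32,-10 \right)} \right)} = - (\left(3 - -10\right)^{2} + \frac{\left(3 - -10\right) \left(1 + \left(3 - -10\right)^{2} + 7 \left(3 - -10\right)\right)^{2}}{\left(7 + \left(3 - -10\right)\right)^{2}}) = - (\left(3 + 10\right)^{2} + \frac{\left(3 + 10\right) \left(1 + \left(3 + 10\right)^{2} + 7 \left(3 + 10\right)\right)^{2}}{\left(7 + \left(3 + 10\right)\right)^{2}}) = - (13^{2} + \frac{13 \left(1 + 13^{2} + 7 \cdot 13\right)^{2}}{\left(7 + 13\right)^{2}}) = - (169 + \frac{13 \left(1 + 169 + 91\right)^{2}}{400}) = - (169 + 13 \cdot \frac{1}{400} \cdot 261^{2}) = - (169 + 13 \cdot \frac{1}{400} \cdot 68121) = - (169 + \frac{885573}{400}) = \left(-1\right) \frac{953173}{400} = - \frac{953173}{400}$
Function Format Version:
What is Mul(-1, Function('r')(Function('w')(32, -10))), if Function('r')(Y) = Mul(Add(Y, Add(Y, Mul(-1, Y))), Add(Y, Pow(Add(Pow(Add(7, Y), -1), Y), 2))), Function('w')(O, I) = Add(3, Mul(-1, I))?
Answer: Rational(-953173, 400) ≈ -2382.9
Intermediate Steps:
Function('r')(Y) = Mul(Y, Add(Y, Pow(Add(Y, Pow(Add(7, Y), -1)), 2))) (Function('r')(Y) = Mul(Add(Y, 0), Add(Y, Pow(Add(Y, Pow(Add(7, Y), -1)), 2))) = Mul(Y, Add(Y, Pow(Add(Y, Pow(Add(7, Y), -1)), 2))))
Mul(-1, Function('r')(Function('w')(32, -10))) = Mul(-1, Add(Pow(Add(3, Mul(-1, -10)), 2), Mul(Add(3, Mul(-1, -10)), Pow(Add(7, Add(3, Mul(-1, -10))), -2), Pow(Add(1, Pow(Add(3, Mul(-1, -10)), 2), Mul(7, Add(3, Mul(-1, -10)))), 2)))) = Mul(-1, Add(Pow(Add(3, 10), 2), Mul(Add(3, 10), Pow(Add(7, Add(3, 10)), -2), Pow(Add(1, Pow(Add(3, 10), 2), Mul(7, Add(3, 10))), 2)))) = Mul(-1, Add(Pow(13, 2), Mul(13, Pow(Add(7, 13), -2), Pow(Add(1, Pow(13, 2), Mul(7, 13)), 2)))) = Mul(-1, Add(169, Mul(13, Pow(20, -2), Pow(Add(1, 169, 91), 2)))) = Mul(-1, Add(169, Mul(13, Rational(1, 400), Pow(261, 2)))) = Mul(-1, Add(169, Mul(13, Rational(1, 400), 68121))) = Mul(-1, Add(169, Rational(885573, 400))) = Mul(-1, Rational(953173, 400)) = Rational(-953173, 400)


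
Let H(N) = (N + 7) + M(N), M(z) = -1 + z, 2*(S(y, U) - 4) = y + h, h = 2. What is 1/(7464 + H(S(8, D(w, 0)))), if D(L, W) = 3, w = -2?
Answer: 1/7488 ≈ 0.00013355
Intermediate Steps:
S(y, U) = 5 + y/2 (S(y, U) = 4 + (y + 2)/2 = 4 + (2 + y)/2 = 4 + (1 + y/2) = 5 + y/2)
H(N) = 6 + 2*N (H(N) = (N + 7) + (-1 + N) = (7 + N) + (-1 + N) = 6 + 2*N)
1/(7464 + H(S(8, D(w, 0)))) = 1/(7464 + (6 + 2*(5 + (½)*8))) = 1/(7464 + (6 + 2*(5 + 4))) = 1/(7464 + (6 + 2*9)) = 1/(7464 + (6 + 18)) = 1/(7464 + 24) = 1/7488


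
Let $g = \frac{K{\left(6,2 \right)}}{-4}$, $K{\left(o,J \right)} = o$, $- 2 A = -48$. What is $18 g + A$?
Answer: $-3$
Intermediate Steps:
$A = 24$ ($A = \left(- \frac{1}{2}\right) \left(-48\right) = 24$)
$g = - \frac{3}{2}$ ($g = \frac{6}{-4} = 6 \left(- \frac{1}{4}\right) = - \frac{3}{2} \approx -1.5$)
$18 g + A = 18 \left(- \frac{3}{2}\right) + 24 = -27 + 24 = -3$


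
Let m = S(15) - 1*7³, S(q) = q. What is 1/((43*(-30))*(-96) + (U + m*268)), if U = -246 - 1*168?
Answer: 1/35522 ≈ 2.8152e-5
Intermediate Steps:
m = -328 (m = 15 - 1*7³ = 15 - 1*343 = 15 - 343 = -328)
U = -414 (U = -246 - 168 = -414)
1/((43*(-30))*(-96) + (U + m*268)) = 1/((43*(-30))*(-96) + (-414 - 328*268)) = 1/(-1290*(-96) + (-414 - 87904)) = 1/(123840 - 88318) = 1/35522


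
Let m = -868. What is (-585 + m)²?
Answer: 2111209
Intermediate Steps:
(-585 + m)² = (-585 - 868)² = (-1453)² = 2111209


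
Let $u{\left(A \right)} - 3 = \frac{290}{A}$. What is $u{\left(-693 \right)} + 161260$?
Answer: $\frac{111754969}{693} \approx 1.6126 \cdot 10^{5}$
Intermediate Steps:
$u{\left(A \right)} = 3 + \frac{290}{A}$
$u{\left(-693 \right)} + 161260 = \left(3 + \frac{290}{-693}\right) + 161260 = \left(3 + 290 \left(- \frac{1}{693}\right)\right) + 161260 = \left(3 - \frac{290}{693}\right) + 161260 = \frac{1789}{693} + 161260 = \frac{111754969}{693}$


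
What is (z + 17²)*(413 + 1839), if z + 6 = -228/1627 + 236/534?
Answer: 277151065964/434409 ≈ 6.3800e+5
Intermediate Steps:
z = -2475344/434409 (z = -6 + (-228/1627 + 236/534) = -6 + (-228*1/1627 + 236*(1/534)) = -6 + (-228/1627 + 118/267) = -6 + 131110/434409 = -2475344/434409 ≈ -5.6982)
(z + 17²)*(413 + 1839) = (-2475344/434409 + 17²)*(413 + 1839) = (-2475344/434409 + 289)*2252 = (123068857/434409)*2252 = 277151065964/434409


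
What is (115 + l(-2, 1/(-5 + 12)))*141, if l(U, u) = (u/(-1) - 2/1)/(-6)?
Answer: 227715/14 ≈ 16265.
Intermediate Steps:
l(U, u) = 1/3 + u/6 (l(U, u) = (u*(-1) - 2*1)*(-1/6) = (-u - 2)*(-1/6) = (-2 - u)*(-1/6) = 1/3 + u/6)
(115 + l(-2, 1/(-5 + 12)))*141 = (115 + (1/3 + 1/(6*(-5 + 12))))*141 = (115 + (1/3 + (1/6)/7))*141 = (115 + (1/3 + (1/6)*(1/7)))*141 = (115 + (1/3 + 1/42))*141 = (115 + 5/14)*141 = (1615/14)*141 = 227715/14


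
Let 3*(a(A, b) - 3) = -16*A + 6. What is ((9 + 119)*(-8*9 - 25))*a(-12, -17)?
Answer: -856704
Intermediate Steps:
a(A, b) = 5 - 16*A/3 (a(A, b) = 3 + (-16*A + 6)/3 = 3 + (6 - 16*A)/3 = 3 + (2 - 16*A/3) = 5 - 16*A/3)
((9 + 119)*(-8*9 - 25))*a(-12, -17) = ((9 + 119)*(-8*9 - 25))*(5 - 16/3*(-12)) = (128*(-72 - 25))*(5 + 64) = (128*(-97))*69 = -12416*69 = -856704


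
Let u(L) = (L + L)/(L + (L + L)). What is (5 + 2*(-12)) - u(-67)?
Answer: -59/3 ≈ -19.667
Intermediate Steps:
u(L) = ⅔ (u(L) = (2*L)/(L + 2*L) = (2*L)/((3*L)) = (2*L)*(1/(3*L)) = ⅔)
(5 + 2*(-12)) - u(-67) = (5 + 2*(-12)) - 1*⅔ = (5 - 24) - ⅔ = -19 - ⅔ = -59/3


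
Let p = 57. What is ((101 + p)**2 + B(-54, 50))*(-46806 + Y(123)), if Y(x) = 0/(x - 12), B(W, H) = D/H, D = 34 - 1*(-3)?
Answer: -29212490511/25 ≈ -1.1685e+9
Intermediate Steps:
D = 37 (D = 34 + 3 = 37)
B(W, H) = 37/H
Y(x) = 0 (Y(x) = 0/(-12 + x) = 0)
((101 + p)**2 + B(-54, 50))*(-46806 + Y(123)) = ((101 + 57)**2 + 37/50)*(-46806 + 0) = (158**2 + 37*(1/50))*(-46806) = (24964 + 37/50)*(-46806) = (1248237/50)*(-46806) = -29212490511/25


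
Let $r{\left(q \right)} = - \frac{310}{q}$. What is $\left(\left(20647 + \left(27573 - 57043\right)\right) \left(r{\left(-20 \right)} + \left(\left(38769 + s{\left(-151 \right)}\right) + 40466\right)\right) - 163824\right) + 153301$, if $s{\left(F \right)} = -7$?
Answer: $- \frac{1398351847}{2} \approx -6.9918 \cdot 10^{8}$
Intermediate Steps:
$\left(\left(20647 + \left(27573 - 57043\right)\right) \left(r{\left(-20 \right)} + \left(\left(38769 + s{\left(-151 \right)}\right) + 40466\right)\right) - 163824\right) + 153301 = \left(\left(20647 + \left(27573 - 57043\right)\right) \left(- \frac{310}{-20} + \left(\left(38769 - 7\right) + 40466\right)\right) - 163824\right) + 153301 = \left(\left(20647 - 29470\right) \left(\left(-310\right) \left(- \frac{1}{20}\right) + \left(38762 + 40466\right)\right) - 163824\right) + 153301 = \left(- 8823 \left(\frac{31}{2} + 79228\right) - 163824\right) + 153301 = \left(\left(-8823\right) \frac{158487}{2} - 163824\right) + 153301 = \left(- \frac{1398330801}{2} - 163824\right) + 153301 = - \frac{1398658449}{2} + 153301 = - \frac{1398351847}{2}$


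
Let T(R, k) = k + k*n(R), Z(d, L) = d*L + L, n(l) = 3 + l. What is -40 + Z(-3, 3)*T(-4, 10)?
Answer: -40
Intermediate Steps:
Z(d, L) = L + L*d (Z(d, L) = L*d + L = L + L*d)
T(R, k) = k + k*(3 + R)
-40 + Z(-3, 3)*T(-4, 10) = -40 + (3*(1 - 3))*(10*(4 - 4)) = -40 + (3*(-2))*(10*0) = -40 - 6*0 = -40 + 0 = -40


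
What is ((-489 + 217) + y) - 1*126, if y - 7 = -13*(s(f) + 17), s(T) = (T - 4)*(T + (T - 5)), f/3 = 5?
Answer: -4187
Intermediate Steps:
f = 15 (f = 3*5 = 15)
s(T) = (-5 + 2*T)*(-4 + T) (s(T) = (-4 + T)*(T + (-5 + T)) = (-4 + T)*(-5 + 2*T) = (-5 + 2*T)*(-4 + T))
y = -3789 (y = 7 - 13*((20 - 13*15 + 2*15²) + 17) = 7 - 13*((20 - 195 + 2*225) + 17) = 7 - 13*((20 - 195 + 450) + 17) = 7 - 13*(275 + 17) = 7 - 13*292 = 7 - 3796 = -3789)
((-489 + 217) + y) - 1*126 = ((-489 + 217) - 3789) - 1*126 = (-272 - 3789) - 126 = -4061 - 126 = -4187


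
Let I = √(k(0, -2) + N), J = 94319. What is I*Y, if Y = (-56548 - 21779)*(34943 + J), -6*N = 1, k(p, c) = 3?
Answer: -1687450779*√102 ≈ -1.7042e+10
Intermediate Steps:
N = -⅙ (N = -⅙*1 = -⅙ ≈ -0.16667)
I = √102/6 (I = √(3 - ⅙) = √(17/6) = √102/6 ≈ 1.6833)
Y = -10124704674 (Y = (-56548 - 21779)*(34943 + 94319) = -78327*129262 = -10124704674)
I*Y = (√102/6)*(-10124704674) = -1687450779*√102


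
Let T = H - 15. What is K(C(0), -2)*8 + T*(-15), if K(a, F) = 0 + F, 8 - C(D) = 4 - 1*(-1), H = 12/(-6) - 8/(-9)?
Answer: 677/3 ≈ 225.67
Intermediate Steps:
H = -10/9 (H = 12*(-1/6) - 8*(-1/9) = -2 + 8/9 = -10/9 ≈ -1.1111)
C(D) = 3 (C(D) = 8 - (4 - 1*(-1)) = 8 - (4 + 1) = 8 - 1*5 = 8 - 5 = 3)
K(a, F) = F
T = -145/9 (T = -10/9 - 15 = -145/9 ≈ -16.111)
K(C(0), -2)*8 + T*(-15) = -2*8 - 145/9*(-15) = -16 + 725/3 = 677/3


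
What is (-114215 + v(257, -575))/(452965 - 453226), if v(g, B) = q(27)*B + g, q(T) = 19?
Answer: 124883/261 ≈ 478.48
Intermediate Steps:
v(g, B) = g + 19*B (v(g, B) = 19*B + g = g + 19*B)
(-114215 + v(257, -575))/(452965 - 453226) = (-114215 + (257 + 19*(-575)))/(452965 - 453226) = (-114215 + (257 - 10925))/(-261) = (-114215 - 10668)*(-1/261) = -124883*(-1/261) = 124883/261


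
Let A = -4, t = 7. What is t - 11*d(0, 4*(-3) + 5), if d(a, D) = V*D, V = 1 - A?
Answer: 392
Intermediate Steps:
V = 5 (V = 1 - 1*(-4) = 1 + 4 = 5)
d(a, D) = 5*D
t - 11*d(0, 4*(-3) + 5) = 7 - 55*(4*(-3) + 5) = 7 - 55*(-12 + 5) = 7 - 55*(-7) = 7 - 11*(-35) = 7 + 385 = 392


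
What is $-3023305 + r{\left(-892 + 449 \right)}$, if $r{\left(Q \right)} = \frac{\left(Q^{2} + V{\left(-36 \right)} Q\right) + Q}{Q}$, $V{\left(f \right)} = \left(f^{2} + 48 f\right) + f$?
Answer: $-3024215$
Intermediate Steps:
$V{\left(f \right)} = f^{2} + 49 f$
$r{\left(Q \right)} = \frac{Q^{2} - 467 Q}{Q}$ ($r{\left(Q \right)} = \frac{\left(Q^{2} + - 36 \left(49 - 36\right) Q\right) + Q}{Q} = \frac{\left(Q^{2} + \left(-36\right) 13 Q\right) + Q}{Q} = \frac{\left(Q^{2} - 468 Q\right) + Q}{Q} = \frac{Q^{2} - 467 Q}{Q}$)
$-3023305 + r{\left(-892 + 449 \right)} = -3023305 + \left(-467 + \left(-892 + 449\right)\right) = -3023305 - 910 = -3024215$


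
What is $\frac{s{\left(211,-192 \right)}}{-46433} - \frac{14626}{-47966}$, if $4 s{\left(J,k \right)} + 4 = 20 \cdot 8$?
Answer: $\frac{338629192}{1113602639} \approx 0.30408$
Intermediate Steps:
$s{\left(J,k \right)} = 39$ ($s{\left(J,k \right)} = -1 + \frac{20 \cdot 8}{4} = -1 + \frac{1}{4} \cdot 160 = -1 + 40 = 39$)
$\frac{s{\left(211,-192 \right)}}{-46433} - \frac{14626}{-47966} = \frac{39}{-46433} - \frac{14626}{-47966} = 39 \left(- \frac{1}{46433}\right) - - \frac{7313}{23983} = - \frac{39}{46433} + \frac{7313}{23983} = \frac{338629192}{1113602639}$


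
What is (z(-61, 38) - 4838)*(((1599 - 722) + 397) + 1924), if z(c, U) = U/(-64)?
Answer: -247581165/16 ≈ -1.5474e+7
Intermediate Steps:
z(c, U) = -U/64 (z(c, U) = U*(-1/64) = -U/64)
(z(-61, 38) - 4838)*(((1599 - 722) + 397) + 1924) = (-1/64*38 - 4838)*(((1599 - 722) + 397) + 1924) = (-19/32 - 4838)*((877 + 397) + 1924) = -154835*(1274 + 1924)/32 = -154835/32*3198 = -247581165/16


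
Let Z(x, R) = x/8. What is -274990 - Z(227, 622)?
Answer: -2200147/8 ≈ -2.7502e+5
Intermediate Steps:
Z(x, R) = x/8 (Z(x, R) = x*(1/8) = x/8)
-274990 - Z(227, 622) = -274990 - 227/8 = -2200147/8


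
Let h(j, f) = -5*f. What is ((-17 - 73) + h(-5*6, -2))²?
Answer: 6400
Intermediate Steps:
((-17 - 73) + h(-5*6, -2))² = ((-17 - 73) - 5*(-2))² = (-90 + 10)² = (-80)² = 6400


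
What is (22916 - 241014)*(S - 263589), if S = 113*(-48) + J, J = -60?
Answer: 58684283154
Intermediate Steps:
S = -5484 (S = 113*(-48) - 60 = -5424 - 60 = -5484)
(22916 - 241014)*(S - 263589) = (22916 - 241014)*(-5484 - 263589) = -218098*(-269073) = 58684283154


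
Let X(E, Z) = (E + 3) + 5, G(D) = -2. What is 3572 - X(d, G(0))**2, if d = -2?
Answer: 3536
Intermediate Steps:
X(E, Z) = 8 + E (X(E, Z) = (3 + E) + 5 = 8 + E)
3572 - X(d, G(0))**2 = 3572 - (8 - 2)**2 = 3572 - 1*6**2 = 3572 - 1*36 = 3572 - 36 = 3536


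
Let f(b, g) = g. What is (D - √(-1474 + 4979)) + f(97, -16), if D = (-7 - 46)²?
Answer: 2793 - √3505 ≈ 2733.8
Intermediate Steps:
D = 2809 (D = (-53)² = 2809)
(D - √(-1474 + 4979)) + f(97, -16) = (2809 - √(-1474 + 4979)) - 16 = (2809 - √3505) - 16 = 2793 - √3505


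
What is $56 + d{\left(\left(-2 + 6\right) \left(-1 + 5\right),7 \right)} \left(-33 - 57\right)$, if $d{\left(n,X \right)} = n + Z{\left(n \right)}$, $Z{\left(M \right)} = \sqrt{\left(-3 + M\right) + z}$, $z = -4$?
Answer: $-1654$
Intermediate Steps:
$Z{\left(M \right)} = \sqrt{-7 + M}$ ($Z{\left(M \right)} = \sqrt{\left(-3 + M\right) - 4} = \sqrt{-7 + M}$)
$d{\left(n,X \right)} = n + \sqrt{-7 + n}$
$56 + d{\left(\left(-2 + 6\right) \left(-1 + 5\right),7 \right)} \left(-33 - 57\right) = 56 + \left(\left(-2 + 6\right) \left(-1 + 5\right) + \sqrt{-7 + \left(-2 + 6\right) \left(-1 + 5\right)}\right) \left(-33 - 57\right) = 56 + \left(4 \cdot 4 + \sqrt{-7 + 4 \cdot 4}\right) \left(-90\right) = 56 + \left(16 + \sqrt{-7 + 16}\right) \left(-90\right) = 56 + \left(16 + \sqrt{9}\right) \left(-90\right) = 56 + \left(16 + 3\right) \left(-90\right) = 56 + 19 \left(-90\right) = 56 - 1710 = -1654$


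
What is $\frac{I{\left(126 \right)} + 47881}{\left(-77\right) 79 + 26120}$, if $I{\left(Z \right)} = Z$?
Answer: $\frac{48007}{20037} \approx 2.3959$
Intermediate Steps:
$\frac{I{\left(126 \right)} + 47881}{\left(-77\right) 79 + 26120} = \frac{126 + 47881}{\left(-77\right) 79 + 26120} = \frac{48007}{-6083 + 26120} = \frac{48007}{20037}$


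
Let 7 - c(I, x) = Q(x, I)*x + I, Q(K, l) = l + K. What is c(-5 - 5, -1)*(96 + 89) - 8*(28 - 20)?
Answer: 1046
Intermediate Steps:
Q(K, l) = K + l
c(I, x) = 7 - I - x*(I + x) (c(I, x) = 7 - ((x + I)*x + I) = 7 - ((I + x)*x + I) = 7 - (x*(I + x) + I) = 7 - (I + x*(I + x)) = 7 + (-I - x*(I + x)) = 7 - I - x*(I + x))
c(-5 - 5, -1)*(96 + 89) - 8*(28 - 20) = (7 - (-5 - 5) - 1*(-1)*((-5 - 5) - 1))*(96 + 89) - 8*(28 - 20) = (7 - 1*(-10) - 1*(-1)*(-10 - 1))*185 - 8*8 = (7 + 10 - 1*(-1)*(-11))*185 - 1*64 = (7 + 10 - 11)*185 - 64 = 6*185 - 64 = 1110 - 64 = 1046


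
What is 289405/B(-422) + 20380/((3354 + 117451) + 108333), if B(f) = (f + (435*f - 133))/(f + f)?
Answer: 5597250082666/4219003425 ≈ 1326.7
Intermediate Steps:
B(f) = (-133 + 436*f)/(2*f) (B(f) = (f + (-133 + 435*f))/((2*f)) = (-133 + 436*f)*(1/(2*f)) = (-133 + 436*f)/(2*f))
289405/B(-422) + 20380/((3354 + 117451) + 108333) = 289405/(218 - 133/2/(-422)) + 20380/((3354 + 117451) + 108333) = 289405/(218 - 133/2*(-1/422)) + 20380/(120805 + 108333) = 289405/(218 + 133/844) + 20380/229138 = 289405/(184125/844) + 20380*(1/229138) = 289405*(844/184125) + 10190/114569 = 48851564/36825 + 10190/114569 = 5597250082666/4219003425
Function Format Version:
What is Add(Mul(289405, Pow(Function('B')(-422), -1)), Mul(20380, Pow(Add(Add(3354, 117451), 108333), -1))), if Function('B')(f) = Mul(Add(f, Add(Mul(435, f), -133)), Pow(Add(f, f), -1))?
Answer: Rational(5597250082666, 4219003425) ≈ 1326.7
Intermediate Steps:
Function('B')(f) = Mul(Rational(1, 2), Pow(f, -1), Add(-133, Mul(436, f))) (Function('B')(f) = Mul(Add(f, Add(-133, Mul(435, f))), Pow(Mul(2, f), -1)) = Mul(Add(-133, Mul(436, f)), Mul(Rational(1, 2), Pow(f, -1))) = Mul(Rational(1, 2), Pow(f, -1), Add(-133, Mul(436, f))))
Add(Mul(289405, Pow(Function('B')(-422), -1)), Mul(20380, Pow(Add(Add(3354, 117451), 108333), -1))) = Add(Mul(289405, Pow(Add(218, Mul(Rational(-133, 2), Pow(-422, -1))), -1)), Mul(20380, Pow(Add(Add(3354, 117451), 108333), -1))) = Add(Mul(289405, Pow(Add(218, Mul(Rational(-133, 2), Rational(-1, 422))), -1)), Mul(20380, Pow(Add(120805, 108333), -1))) = Add(Mul(289405, Pow(Add(218, Rational(133, 844)), -1)), Mul(20380, Pow(229138, -1))) = Add(Mul(289405, Pow(Rational(184125, 844), -1)), Mul(20380, Rational(1, 229138))) = Add(Mul(289405, Rational(844, 184125)), Rational(10190, 114569)) = Add(Rational(48851564, 36825), Rational(10190, 114569)) = Rational(5597250082666, 4219003425)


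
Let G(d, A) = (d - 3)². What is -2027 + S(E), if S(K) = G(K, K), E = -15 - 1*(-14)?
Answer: -2011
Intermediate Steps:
E = -1 (E = -15 + 14 = -1)
G(d, A) = (-3 + d)²
S(K) = (-3 + K)²
-2027 + S(E) = -2027 + (-3 - 1)² = -2027 + (-4)² = -2027 + 16 = -2011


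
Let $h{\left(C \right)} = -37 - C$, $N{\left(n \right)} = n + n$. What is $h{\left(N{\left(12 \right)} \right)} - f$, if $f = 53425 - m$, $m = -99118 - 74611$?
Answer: $-227215$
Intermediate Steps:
$N{\left(n \right)} = 2 n$
$m = -173729$
$f = 227154$ ($f = 53425 - -173729 = 53425 + 173729 = 227154$)
$h{\left(N{\left(12 \right)} \right)} - f = \left(-37 - 2 \cdot 12\right) - 227154 = \left(-37 - 24\right) - 227154 = -61 - 227154 = -227215$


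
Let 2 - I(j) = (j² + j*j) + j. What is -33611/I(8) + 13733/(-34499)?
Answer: 1157705667/4622866 ≈ 250.43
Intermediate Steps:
I(j) = 2 - j - 2*j² (I(j) = 2 - ((j² + j*j) + j) = 2 - ((j² + j²) + j) = 2 - (2*j² + j) = 2 - (j + 2*j²) = 2 + (-j - 2*j²) = 2 - j - 2*j²)
-33611/I(8) + 13733/(-34499) = -33611/(2 - 1*8 - 2*8²) + 13733/(-34499) = -33611/(2 - 8 - 2*64) + 13733*(-1/34499) = -33611/(2 - 8 - 128) - 13733/34499 = -33611/(-134) - 13733/34499 = -33611*(-1/134) - 13733/34499 = 33611/134 - 13733/34499 = 1157705667/4622866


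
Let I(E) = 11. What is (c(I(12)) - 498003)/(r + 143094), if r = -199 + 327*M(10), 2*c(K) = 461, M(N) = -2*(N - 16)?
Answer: -995545/293638 ≈ -3.3904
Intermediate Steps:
M(N) = 32 - 2*N (M(N) = -2*(-16 + N) = 32 - 2*N)
c(K) = 461/2 (c(K) = (1/2)*461 = 461/2)
r = 3725 (r = -199 + 327*(32 - 2*10) = -199 + 327*(32 - 20) = -199 + 327*12 = -199 + 3924 = 3725)
(c(I(12)) - 498003)/(r + 143094) = (461/2 - 498003)/(3725 + 143094) = -995545/2/146819 = -995545/2*1/146819 = -995545/293638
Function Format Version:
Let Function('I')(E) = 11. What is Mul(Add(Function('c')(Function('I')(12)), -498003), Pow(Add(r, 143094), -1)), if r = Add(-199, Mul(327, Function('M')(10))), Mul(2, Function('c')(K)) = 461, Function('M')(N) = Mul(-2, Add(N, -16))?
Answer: Rational(-995545, 293638) ≈ -3.3904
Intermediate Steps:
Function('M')(N) = Add(32, Mul(-2, N)) (Function('M')(N) = Mul(-2, Add(-16, N)) = Add(32, Mul(-2, N)))
Function('c')(K) = Rational(461, 2) (Function('c')(K) = Mul(Rational(1, 2), 461) = Rational(461, 2))
r = 3725 (r = Add(-199, Mul(327, Add(32, Mul(-2, 10)))) = Add(-199, Mul(327, Add(32, -20))) = Add(-199, Mul(327, 12)) = Add(-199, 3924) = 3725)
Mul(Add(Function('c')(Function('I')(12)), -498003), Pow(Add(r, 143094), -1)) = Mul(Add(Rational(461, 2), -498003), Pow(Add(3725, 143094), -1)) = Mul(Rational(-995545, 2), Pow(146819, -1)) = Mul(Rational(-995545, 2), Rational(1, 146819)) = Rational(-995545, 293638)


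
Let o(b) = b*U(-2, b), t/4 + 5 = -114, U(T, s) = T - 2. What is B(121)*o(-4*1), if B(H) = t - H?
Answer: -9552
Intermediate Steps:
U(T, s) = -2 + T
t = -476 (t = -20 + 4*(-114) = -20 - 456 = -476)
o(b) = -4*b (o(b) = b*(-2 - 2) = b*(-4) = -4*b)
B(H) = -476 - H
B(121)*o(-4*1) = (-476 - 1*121)*(-(-16)) = (-476 - 121)*(-4*(-4)) = -597*16 = -9552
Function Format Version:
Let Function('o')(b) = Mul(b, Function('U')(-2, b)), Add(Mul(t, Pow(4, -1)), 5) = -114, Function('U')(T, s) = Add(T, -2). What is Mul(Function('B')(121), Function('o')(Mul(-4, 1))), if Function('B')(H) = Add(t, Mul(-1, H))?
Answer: -9552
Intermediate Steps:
Function('U')(T, s) = Add(-2, T)
t = -476 (t = Add(-20, Mul(4, -114)) = Add(-20, -456) = -476)
Function('o')(b) = Mul(-4, b) (Function('o')(b) = Mul(b, Add(-2, -2)) = Mul(b, -4) = Mul(-4, b))
Function('B')(H) = Add(-476, Mul(-1, H))
Mul(Function('B')(121), Function('o')(Mul(-4, 1))) = Mul(Add(-476, Mul(-1, 121)), Mul(-4, Mul(-4, 1))) = Mul(Add(-476, -121), Mul(-4, -4)) = Mul(-597, 16) = -9552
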